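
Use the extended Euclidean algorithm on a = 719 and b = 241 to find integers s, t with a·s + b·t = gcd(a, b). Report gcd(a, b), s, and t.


Euclidean algorithm on (719, 241) — divide until remainder is 0:
  719 = 2 · 241 + 237
  241 = 1 · 237 + 4
  237 = 59 · 4 + 1
  4 = 4 · 1 + 0
gcd(719, 241) = 1.
Track Bezout coefficients alongside the remainders: start with r₀ = 719 = a·1 + b·0 (s = 1, t = 0) and r₁ = 241 = a·0 + b·1 (s = 0, t = 1); each new remainder r_{k+1} = r_{k-1} − q_k·r_k inherits s_{k+1} = s_{k-1} − q_k·s_k, t_{k+1} = t_{k-1} − q_k·t_k, so r_k = a·s_k + b·t_k at every step:
  q = 2: r = 237, s = 1 − 2·0 = 1, t = 0 − 2·1 = -2  (check: 719·1 + 241·(-2) = 237)
  q = 1: r = 4, s = 0 − 1·1 = -1, t = 1 − 1·(-2) = 3  (check: 719·(-1) + 241·3 = 4)
  q = 59: r = 1, s = 1 − 59·(-1) = 60, t = -2 − 59·3 = -179  (check: 719·60 + 241·(-179) = 1)
The row with r = 1 (the gcd) gives the Bezout coefficients s = 60, t = -179.
Result: 719 · (60) + 241 · (-179) = 1.

gcd(719, 241) = 1; s = 60, t = -179 (check: 719·60 + 241·(-179) = 1).


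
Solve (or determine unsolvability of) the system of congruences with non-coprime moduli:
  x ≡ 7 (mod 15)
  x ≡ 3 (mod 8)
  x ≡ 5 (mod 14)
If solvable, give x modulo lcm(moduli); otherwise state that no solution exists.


Moduli 15, 8, 14 are not pairwise coprime, so CRT works modulo lcm(m_i) when all pairwise compatibility conditions hold.
Pairwise compatibility: gcd(m_i, m_j) must divide a_i - a_j for every pair.
Merge one congruence at a time:
  Start: x ≡ 7 (mod 15).
  Combine with x ≡ 3 (mod 8): gcd(15, 8) = 1; 3 - 7 = -4, which IS divisible by 1, so compatible.
    Write x = 7 + 15·t and substitute into x ≡ 3 (mod 8): 15·t ≡ 3 − 7 = -4 (mod 8).
    Reduce coefficients mod 8: 7·t ≡ 4 (mod 8).
    The inverse of 7 mod 8 is 7 (since 7·7 = 49 = 6·8 + 1), so t ≡ 7·4 = 28 ≡ 4 (mod 8).
    Then x = 7 + 15·4 = 67, valid modulo lcm(15, 8) = 120: x ≡ 67 (mod 120).
  Combine with x ≡ 5 (mod 14): gcd(120, 14) = 2; 5 - 67 = -62, which IS divisible by 2, so compatible.
    Write x = 67 + 120·t and substitute into x ≡ 5 (mod 14): 120·t ≡ 5 − 67 = -62 (mod 14).
    Divide the congruence (and modulus) by g = 2: 60·t ≡ -31 (mod 7).
    Reduce coefficients mod 7: 4·t ≡ 4 (mod 7).
    The inverse of 4 mod 7 is 2 (since 4·2 = 8 = 1·7 + 1), so t ≡ 2·4 = 8 ≡ 1 (mod 7).
    Then x = 67 + 120·1 = 187, valid modulo lcm(120, 14) = 840: x ≡ 187 (mod 840).
Verify: 187 mod 15 = 7, 187 mod 8 = 3, 187 mod 14 = 5.

x ≡ 187 (mod 840).


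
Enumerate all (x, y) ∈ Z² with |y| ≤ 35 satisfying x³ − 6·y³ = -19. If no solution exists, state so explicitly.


The equation is x³ - 6y³ = -19. For fixed y, x³ = 6·y³ − 19, so a solution requires the RHS to be a perfect cube.
Strategy: iterate y from -35 to 35, compute RHS = 6·y³ − 19, and check whether it is a (positive or negative) perfect cube.
Check small values of y:
  y = 0: RHS = -19 is not a perfect cube.
  y = 1: RHS = -13 is not a perfect cube.
  y = -1: RHS = -25 is not a perfect cube.
  y = 2: RHS = 29 is not a perfect cube.
  y = -2: RHS = -67 is not a perfect cube.
  y = 3: RHS = 143 is not a perfect cube.
  y = -3: RHS = -181 is not a perfect cube.
Continuing the search up to |y| = 35 finds no solutions either.
No (x, y) in the scanned range satisfies the equation.

No integer solutions with |y| ≤ 35.


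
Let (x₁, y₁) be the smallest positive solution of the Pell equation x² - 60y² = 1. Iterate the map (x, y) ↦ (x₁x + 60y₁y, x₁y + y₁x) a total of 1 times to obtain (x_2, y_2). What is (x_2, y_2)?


Step 1: Find the fundamental solution (x₁, y₁) of x² - 60y² = 1.
  Expand √60 as a continued fraction. a₀ = ⌊√60⌋ = 7; iterate m_{k+1} = d_k·a_k − m_k, d_{k+1} = (60 − m_{k+1}²)/d_k, a_{k+1} = ⌊(a₀ + m_{k+1})/d_{k+1}⌋ (starting m₀ = 0, d₀ = 1), with convergents p_k = a_k·p_{k-1} + p_{k-2}, q_k = a_k·q_{k-1} + q_{k-2} (p₋₁ = 1, q₋₁ = 0):
  k = 0: a₀ = 7; p₀/q₀ = 7/1; p₀² − 60·q₀² = 49 − 60 = -11.
  k = 1: m = 7, d = 11, a = ⌊(7 + 7)/11⌋ = 1; p/q = (1·7 + 1)/(1·1 + 0) = 8/1; p² − 60·q² = 64 − 60 = 4.
  k = 2: m = 4, d = 4, a = ⌊(7 + 4)/4⌋ = 2; p/q = (2·8 + 7)/(2·1 + 1) = 23/3; p² − 60·q² = 529 − 540 = -11.
  k = 3: m = 4, d = 11, a = ⌊(7 + 4)/11⌋ = 1; p/q = (1·23 + 8)/(1·3 + 1) = 31/4; p² − 60·q² = 961 − 960 = 1.
  The first convergent with p² − 60·q² = 1 gives the fundamental solution (x₁, y₁) = (31, 4).
Step 2: Apply the recurrence (x_{n+1}, y_{n+1}) = (x₁x_n + 60y₁y_n, x₁y_n + y₁x_n) repeatedly.
  From (x_1, y_1) = (31, 4): x_2 = 31·31 + 60·4·4 = 1921; y_2 = 31·4 + 4·31 = 248.
Step 3: Verify x_2² - 60·y_2² = 3690241 - 3690240 = 1 (should be 1). ✓

(x_1, y_1) = (31, 4); (x_2, y_2) = (1921, 248).


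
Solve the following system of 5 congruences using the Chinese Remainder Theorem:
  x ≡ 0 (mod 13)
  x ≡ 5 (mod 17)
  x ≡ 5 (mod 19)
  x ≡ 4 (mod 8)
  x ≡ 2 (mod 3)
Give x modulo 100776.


Product of moduli M = 13 · 17 · 19 · 8 · 3 = 100776.
Merge one congruence at a time:
  Start: x ≡ 0 (mod 13).
  Combine with x ≡ 5 (mod 17); new modulus lcm = 221.
    Write x = 0 + 13·t and substitute into x ≡ 5 (mod 17): 13·t ≡ 5 − 0 = 5 (mod 17).
    The inverse of 13 mod 17 is 4 (since 13·4 = 52 = 3·17 + 1), so t ≡ 4·5 = 20 ≡ 3 (mod 17).
    Then x = 0 + 13·3 = 39, valid modulo lcm(13, 17) = 221: x ≡ 39 (mod 221).
  Combine with x ≡ 5 (mod 19); new modulus lcm = 4199.
    Write x = 39 + 221·t and substitute into x ≡ 5 (mod 19): 221·t ≡ 5 − 39 = -34 (mod 19).
    Reduce coefficients mod 19: 12·t ≡ 4 (mod 19).
    The inverse of 12 mod 19 is 8 (since 12·8 = 96 = 5·19 + 1), so t ≡ 8·4 = 32 ≡ 13 (mod 19).
    Then x = 39 + 221·13 = 2912, valid modulo lcm(221, 19) = 4199: x ≡ 2912 (mod 4199).
  Combine with x ≡ 4 (mod 8); new modulus lcm = 33592.
    Write x = 2912 + 4199·t and substitute into x ≡ 4 (mod 8): 4199·t ≡ 4 − 2912 = -2908 (mod 8).
    Reduce coefficients mod 8: 7·t ≡ 4 (mod 8).
    The inverse of 7 mod 8 is 7 (since 7·7 = 49 = 6·8 + 1), so t ≡ 7·4 = 28 ≡ 4 (mod 8).
    Then x = 2912 + 4199·4 = 19708, valid modulo lcm(4199, 8) = 33592: x ≡ 19708 (mod 33592).
  Combine with x ≡ 2 (mod 3); new modulus lcm = 100776.
    Write x = 19708 + 33592·t and substitute into x ≡ 2 (mod 3): 33592·t ≡ 2 − 19708 = -19706 (mod 3).
    Reduce coefficients mod 3: 1·t ≡ 1 (mod 3).
    So t ≡ 1 (mod 3).
    Then x = 19708 + 33592·1 = 53300, valid modulo lcm(33592, 3) = 100776: x ≡ 53300 (mod 100776).
Verify against each original: 53300 mod 13 = 0, 53300 mod 17 = 5, 53300 mod 19 = 5, 53300 mod 8 = 4, 53300 mod 3 = 2.

x ≡ 53300 (mod 100776).


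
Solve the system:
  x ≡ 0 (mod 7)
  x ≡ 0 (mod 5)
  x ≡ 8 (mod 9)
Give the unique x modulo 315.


Moduli 7, 5, 9 are pairwise coprime; by CRT there is a unique solution modulo M = 7 · 5 · 9 = 315.
Solve pairwise, accumulating the modulus:
  Start with x ≡ 0 (mod 7).
  Combine with x ≡ 0 (mod 5): since gcd(7, 5) = 1, we get a unique residue mod 35.
    Write x = 0 + 7·t and substitute into x ≡ 0 (mod 5): 7·t ≡ 0 − 0 = 0 (mod 5).
    Reduce coefficients mod 5: 2·t ≡ 0 (mod 5).
    The inverse of 2 mod 5 is 3 (since 2·3 = 6 = 1·5 + 1), so t ≡ 3·0 = 0 ≡ 0 (mod 5).
    Then x = 0 + 7·0 = 0, valid modulo lcm(7, 5) = 35: x ≡ 0 (mod 35).
  Combine with x ≡ 8 (mod 9): since gcd(35, 9) = 1, we get a unique residue mod 315.
    Write x = 0 + 35·t and substitute into x ≡ 8 (mod 9): 35·t ≡ 8 − 0 = 8 (mod 9).
    Reduce coefficients mod 9: 8·t ≡ 8 (mod 9).
    The inverse of 8 mod 9 is 8 (since 8·8 = 64 = 7·9 + 1), so t ≡ 8·8 = 64 ≡ 1 (mod 9).
    Then x = 0 + 35·1 = 35, valid modulo lcm(35, 9) = 315: x ≡ 35 (mod 315).
Verify: 35 mod 7 = 0 ✓, 35 mod 5 = 0 ✓, 35 mod 9 = 8 ✓.

x ≡ 35 (mod 315).


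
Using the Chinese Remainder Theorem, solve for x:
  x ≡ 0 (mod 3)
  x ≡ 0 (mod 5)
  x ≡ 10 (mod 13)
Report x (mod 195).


Moduli 3, 5, 13 are pairwise coprime; by CRT there is a unique solution modulo M = 3 · 5 · 13 = 195.
Solve pairwise, accumulating the modulus:
  Start with x ≡ 0 (mod 3).
  Combine with x ≡ 0 (mod 5): since gcd(3, 5) = 1, we get a unique residue mod 15.
    Write x = 0 + 3·t and substitute into x ≡ 0 (mod 5): 3·t ≡ 0 − 0 = 0 (mod 5).
    The inverse of 3 mod 5 is 2 (since 3·2 = 6 = 1·5 + 1), so t ≡ 2·0 = 0 ≡ 0 (mod 5).
    Then x = 0 + 3·0 = 0, valid modulo lcm(3, 5) = 15: x ≡ 0 (mod 15).
  Combine with x ≡ 10 (mod 13): since gcd(15, 13) = 1, we get a unique residue mod 195.
    Write x = 0 + 15·t and substitute into x ≡ 10 (mod 13): 15·t ≡ 10 − 0 = 10 (mod 13).
    Reduce coefficients mod 13: 2·t ≡ 10 (mod 13).
    The inverse of 2 mod 13 is 7 (since 2·7 = 14 = 1·13 + 1), so t ≡ 7·10 = 70 ≡ 5 (mod 13).
    Then x = 0 + 15·5 = 75, valid modulo lcm(15, 13) = 195: x ≡ 75 (mod 195).
Verify: 75 mod 3 = 0 ✓, 75 mod 5 = 0 ✓, 75 mod 13 = 10 ✓.

x ≡ 75 (mod 195).


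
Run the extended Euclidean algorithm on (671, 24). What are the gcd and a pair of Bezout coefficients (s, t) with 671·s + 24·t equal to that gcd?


Euclidean algorithm on (671, 24) — divide until remainder is 0:
  671 = 27 · 24 + 23
  24 = 1 · 23 + 1
  23 = 23 · 1 + 0
gcd(671, 24) = 1.
Track Bezout coefficients alongside the remainders: start with r₀ = 671 = a·1 + b·0 (s = 1, t = 0) and r₁ = 24 = a·0 + b·1 (s = 0, t = 1); each new remainder r_{k+1} = r_{k-1} − q_k·r_k inherits s_{k+1} = s_{k-1} − q_k·s_k, t_{k+1} = t_{k-1} − q_k·t_k, so r_k = a·s_k + b·t_k at every step:
  q = 27: r = 23, s = 1 − 27·0 = 1, t = 0 − 27·1 = -27  (check: 671·1 + 24·(-27) = 23)
  q = 1: r = 1, s = 0 − 1·1 = -1, t = 1 − 1·(-27) = 28  (check: 671·(-1) + 24·28 = 1)
The row with r = 1 (the gcd) gives the Bezout coefficients s = -1, t = 28.
Result: 671 · (-1) + 24 · (28) = 1.

gcd(671, 24) = 1; s = -1, t = 28 (check: 671·(-1) + 24·28 = 1).


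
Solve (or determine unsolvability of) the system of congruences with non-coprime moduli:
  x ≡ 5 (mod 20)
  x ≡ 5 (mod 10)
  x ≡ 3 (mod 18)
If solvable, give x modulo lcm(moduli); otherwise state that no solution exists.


Moduli 20, 10, 18 are not pairwise coprime, so CRT works modulo lcm(m_i) when all pairwise compatibility conditions hold.
Pairwise compatibility: gcd(m_i, m_j) must divide a_i - a_j for every pair.
Merge one congruence at a time:
  Start: x ≡ 5 (mod 20).
  Combine with x ≡ 5 (mod 10): gcd(20, 10) = 10; 5 - 5 = 0, which IS divisible by 10, so compatible.
    Write x = 5 + 20·t and substitute into x ≡ 5 (mod 10): 20·t ≡ 5 − 5 = 0 (mod 10).
    Divide the congruence (and modulus) by g = 10: 2·t ≡ 0 (mod 1).
    Modulo 1 every t works; take t = 0.
    Then x = 5 + 20·0 = 5, valid modulo lcm(20, 10) = 20: x ≡ 5 (mod 20).
  Combine with x ≡ 3 (mod 18): gcd(20, 18) = 2; 3 - 5 = -2, which IS divisible by 2, so compatible.
    Write x = 5 + 20·t and substitute into x ≡ 3 (mod 18): 20·t ≡ 3 − 5 = -2 (mod 18).
    Divide the congruence (and modulus) by g = 2: 10·t ≡ -1 (mod 9).
    Reduce coefficients mod 9: 1·t ≡ 8 (mod 9).
    So t ≡ 8 (mod 9).
    Then x = 5 + 20·8 = 165, valid modulo lcm(20, 18) = 180: x ≡ 165 (mod 180).
Verify: 165 mod 20 = 5, 165 mod 10 = 5, 165 mod 18 = 3.

x ≡ 165 (mod 180).


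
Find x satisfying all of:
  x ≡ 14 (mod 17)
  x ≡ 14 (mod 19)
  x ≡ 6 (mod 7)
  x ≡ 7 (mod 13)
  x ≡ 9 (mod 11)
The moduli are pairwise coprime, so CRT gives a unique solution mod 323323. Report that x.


Product of moduli M = 17 · 19 · 7 · 13 · 11 = 323323.
Merge one congruence at a time:
  Start: x ≡ 14 (mod 17).
  Combine with x ≡ 14 (mod 19); new modulus lcm = 323.
    Write x = 14 + 17·t and substitute into x ≡ 14 (mod 19): 17·t ≡ 14 − 14 = 0 (mod 19).
    The inverse of 17 mod 19 is 9 (since 17·9 = 153 = 8·19 + 1), so t ≡ 9·0 = 0 ≡ 0 (mod 19).
    Then x = 14 + 17·0 = 14, valid modulo lcm(17, 19) = 323: x ≡ 14 (mod 323).
  Combine with x ≡ 6 (mod 7); new modulus lcm = 2261.
    Write x = 14 + 323·t and substitute into x ≡ 6 (mod 7): 323·t ≡ 6 − 14 = -8 (mod 7).
    Reduce coefficients mod 7: 1·t ≡ 6 (mod 7).
    So t ≡ 6 (mod 7).
    Then x = 14 + 323·6 = 1952, valid modulo lcm(323, 7) = 2261: x ≡ 1952 (mod 2261).
  Combine with x ≡ 7 (mod 13); new modulus lcm = 29393.
    Write x = 1952 + 2261·t and substitute into x ≡ 7 (mod 13): 2261·t ≡ 7 − 1952 = -1945 (mod 13).
    Reduce coefficients mod 13: 12·t ≡ 5 (mod 13).
    The inverse of 12 mod 13 is 12 (since 12·12 = 144 = 11·13 + 1), so t ≡ 12·5 = 60 ≡ 8 (mod 13).
    Then x = 1952 + 2261·8 = 20040, valid modulo lcm(2261, 13) = 29393: x ≡ 20040 (mod 29393).
  Combine with x ≡ 9 (mod 11); new modulus lcm = 323323.
    Write x = 20040 + 29393·t and substitute into x ≡ 9 (mod 11): 29393·t ≡ 9 − 20040 = -20031 (mod 11).
    Reduce coefficients mod 11: 1·t ≡ 0 (mod 11).
    So t ≡ 0 (mod 11).
    Then x = 20040 + 29393·0 = 20040, valid modulo lcm(29393, 11) = 323323: x ≡ 20040 (mod 323323).
Verify against each original: 20040 mod 17 = 14, 20040 mod 19 = 14, 20040 mod 7 = 6, 20040 mod 13 = 7, 20040 mod 11 = 9.

x ≡ 20040 (mod 323323).


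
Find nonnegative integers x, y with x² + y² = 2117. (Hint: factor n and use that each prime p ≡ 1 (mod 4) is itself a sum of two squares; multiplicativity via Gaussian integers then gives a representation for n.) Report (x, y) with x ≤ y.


Step 1: Factor n = 2117 = 29 · 73.
Step 2: Check the mod-4 condition on each prime factor: 29 ≡ 1 (mod 4), exponent 1; 73 ≡ 1 (mod 4), exponent 1.
All primes ≡ 3 (mod 4) appear to even exponent (or don't appear), so by the two-squares theorem n IS expressible as a sum of two squares.
Step 3: Build a representation. Here n = 29 · 73 is a product of primes ≡ 1 (mod 4). Each prime p ≡ 1 (mod 4) is itself a sum of two squares; find a² by testing p − a² for a perfect square:
  29: 29 − 1² = 28, 29 − 2² = 25 = 5² ⇒ 29 = 2² + 5².
  73: 73 − 1² = 72, 73 − 2² = 69, 73 − 3² = 64 = 8² ⇒ 73 = 3² + 8².
  Combine using the Brahmagupta–Fibonacci identity (a² + b²)(c² + d²) = (ac − bd)² + (ad + bc)² = (ac + bd)² + (ad − bc)²:
  29 · 73 = 2117: from (2² + 5²)(3² + 8²), take (2·3 − 5·8, 2·8 + 5·3) = (6 − 40, 16 + 15) = (-34, 31); dropping signs (only squares matter) gives (34, 31); check 34² + 31² = 1156 + 961 = 2117 ✓.
Step 4: Order so x ≤ y and verify: 31² + 34² = 961 + 1156 = 2117 = n. ✓

n = 2117 = 31² + 34² (one valid representation with x ≤ y).


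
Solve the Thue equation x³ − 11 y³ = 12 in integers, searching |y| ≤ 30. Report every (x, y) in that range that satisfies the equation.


The equation is x³ - 11y³ = 12. For fixed y, x³ = 11·y³ + 12, so a solution requires the RHS to be a perfect cube.
Strategy: iterate y from -30 to 30, compute RHS = 11·y³ + 12, and check whether it is a (positive or negative) perfect cube.
Check small values of y:
  y = 0: RHS = 12 is not a perfect cube.
  y = 1: RHS = 23 is not a perfect cube.
  y = -1: RHS = 1 = (1)³ ⇒ x = 1 works.
  y = 2: RHS = 100 is not a perfect cube.
  y = -2: RHS = -76 is not a perfect cube.
  y = 3: RHS = 309 is not a perfect cube.
  y = -3: RHS = -285 is not a perfect cube.
Continuing the search up to |y| = 30 finds no further solutions beyond those listed.
Collected solutions: (1, -1).

Solutions (with |y| ≤ 30): (1, -1).


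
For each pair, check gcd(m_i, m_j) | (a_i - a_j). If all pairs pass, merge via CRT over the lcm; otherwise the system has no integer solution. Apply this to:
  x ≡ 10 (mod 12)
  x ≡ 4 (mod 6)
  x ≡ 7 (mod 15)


Moduli 12, 6, 15 are not pairwise coprime, so CRT works modulo lcm(m_i) when all pairwise compatibility conditions hold.
Pairwise compatibility: gcd(m_i, m_j) must divide a_i - a_j for every pair.
Merge one congruence at a time:
  Start: x ≡ 10 (mod 12).
  Combine with x ≡ 4 (mod 6): gcd(12, 6) = 6; 4 - 10 = -6, which IS divisible by 6, so compatible.
    Write x = 10 + 12·t and substitute into x ≡ 4 (mod 6): 12·t ≡ 4 − 10 = -6 (mod 6).
    Divide the congruence (and modulus) by g = 6: 2·t ≡ -1 (mod 1).
    Modulo 1 every t works; take t = 0.
    Then x = 10 + 12·0 = 10, valid modulo lcm(12, 6) = 12: x ≡ 10 (mod 12).
  Combine with x ≡ 7 (mod 15): gcd(12, 15) = 3; 7 - 10 = -3, which IS divisible by 3, so compatible.
    Write x = 10 + 12·t and substitute into x ≡ 7 (mod 15): 12·t ≡ 7 − 10 = -3 (mod 15).
    Divide the congruence (and modulus) by g = 3: 4·t ≡ -1 (mod 5).
    Reduce coefficients mod 5: 4·t ≡ 4 (mod 5).
    The inverse of 4 mod 5 is 4 (since 4·4 = 16 = 3·5 + 1), so t ≡ 4·4 = 16 ≡ 1 (mod 5).
    Then x = 10 + 12·1 = 22, valid modulo lcm(12, 15) = 60: x ≡ 22 (mod 60).
Verify: 22 mod 12 = 10, 22 mod 6 = 4, 22 mod 15 = 7.

x ≡ 22 (mod 60).


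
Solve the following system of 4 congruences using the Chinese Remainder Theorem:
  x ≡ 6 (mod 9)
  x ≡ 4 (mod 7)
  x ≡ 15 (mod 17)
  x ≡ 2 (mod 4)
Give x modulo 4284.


Product of moduli M = 9 · 7 · 17 · 4 = 4284.
Merge one congruence at a time:
  Start: x ≡ 6 (mod 9).
  Combine with x ≡ 4 (mod 7); new modulus lcm = 63.
    Write x = 6 + 9·t and substitute into x ≡ 4 (mod 7): 9·t ≡ 4 − 6 = -2 (mod 7).
    Reduce coefficients mod 7: 2·t ≡ 5 (mod 7).
    The inverse of 2 mod 7 is 4 (since 2·4 = 8 = 1·7 + 1), so t ≡ 4·5 = 20 ≡ 6 (mod 7).
    Then x = 6 + 9·6 = 60, valid modulo lcm(9, 7) = 63: x ≡ 60 (mod 63).
  Combine with x ≡ 15 (mod 17); new modulus lcm = 1071.
    Write x = 60 + 63·t and substitute into x ≡ 15 (mod 17): 63·t ≡ 15 − 60 = -45 (mod 17).
    Reduce coefficients mod 17: 12·t ≡ 6 (mod 17).
    The inverse of 12 mod 17 is 10 (since 12·10 = 120 = 7·17 + 1), so t ≡ 10·6 = 60 ≡ 9 (mod 17).
    Then x = 60 + 63·9 = 627, valid modulo lcm(63, 17) = 1071: x ≡ 627 (mod 1071).
  Combine with x ≡ 2 (mod 4); new modulus lcm = 4284.
    Write x = 627 + 1071·t and substitute into x ≡ 2 (mod 4): 1071·t ≡ 2 − 627 = -625 (mod 4).
    Reduce coefficients mod 4: 3·t ≡ 3 (mod 4).
    The inverse of 3 mod 4 is 3 (since 3·3 = 9 = 2·4 + 1), so t ≡ 3·3 = 9 ≡ 1 (mod 4).
    Then x = 627 + 1071·1 = 1698, valid modulo lcm(1071, 4) = 4284: x ≡ 1698 (mod 4284).
Verify against each original: 1698 mod 9 = 6, 1698 mod 7 = 4, 1698 mod 17 = 15, 1698 mod 4 = 2.

x ≡ 1698 (mod 4284).


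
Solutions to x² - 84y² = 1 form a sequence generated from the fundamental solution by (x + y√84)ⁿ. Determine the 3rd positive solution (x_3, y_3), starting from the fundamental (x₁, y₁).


Step 1: Find the fundamental solution (x₁, y₁) of x² - 84y² = 1.
  Expand √84 as a continued fraction. a₀ = ⌊√84⌋ = 9; iterate m_{k+1} = d_k·a_k − m_k, d_{k+1} = (84 − m_{k+1}²)/d_k, a_{k+1} = ⌊(a₀ + m_{k+1})/d_{k+1}⌋ (starting m₀ = 0, d₀ = 1), with convergents p_k = a_k·p_{k-1} + p_{k-2}, q_k = a_k·q_{k-1} + q_{k-2} (p₋₁ = 1, q₋₁ = 0):
  k = 0: a₀ = 9; p₀/q₀ = 9/1; p₀² − 84·q₀² = 81 − 84 = -3.
  k = 1: m = 9, d = 3, a = ⌊(9 + 9)/3⌋ = 6; p/q = (6·9 + 1)/(6·1 + 0) = 55/6; p² − 84·q² = 3025 − 3024 = 1.
  The first convergent with p² − 84·q² = 1 gives the fundamental solution (x₁, y₁) = (55, 6).
Step 2: Apply the recurrence (x_{n+1}, y_{n+1}) = (x₁x_n + 84y₁y_n, x₁y_n + y₁x_n) repeatedly.
  From (x_1, y_1) = (55, 6): x_2 = 55·55 + 84·6·6 = 6049; y_2 = 55·6 + 6·55 = 660.
  From (x_2, y_2) = (6049, 660): x_3 = 55·6049 + 84·6·660 = 665335; y_3 = 55·660 + 6·6049 = 72594.
Step 3: Verify x_3² - 84·y_3² = 442670662225 - 442670662224 = 1 (should be 1). ✓

(x_1, y_1) = (55, 6); (x_3, y_3) = (665335, 72594).


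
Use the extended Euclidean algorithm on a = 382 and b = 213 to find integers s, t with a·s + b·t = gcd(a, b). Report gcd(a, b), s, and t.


Euclidean algorithm on (382, 213) — divide until remainder is 0:
  382 = 1 · 213 + 169
  213 = 1 · 169 + 44
  169 = 3 · 44 + 37
  44 = 1 · 37 + 7
  37 = 5 · 7 + 2
  7 = 3 · 2 + 1
  2 = 2 · 1 + 0
gcd(382, 213) = 1.
Track Bezout coefficients alongside the remainders: start with r₀ = 382 = a·1 + b·0 (s = 1, t = 0) and r₁ = 213 = a·0 + b·1 (s = 0, t = 1); each new remainder r_{k+1} = r_{k-1} − q_k·r_k inherits s_{k+1} = s_{k-1} − q_k·s_k, t_{k+1} = t_{k-1} − q_k·t_k, so r_k = a·s_k + b·t_k at every step:
  q = 1: r = 169, s = 1 − 1·0 = 1, t = 0 − 1·1 = -1  (check: 382·1 + 213·(-1) = 169)
  q = 1: r = 44, s = 0 − 1·1 = -1, t = 1 − 1·(-1) = 2  (check: 382·(-1) + 213·2 = 44)
  q = 3: r = 37, s = 1 − 3·(-1) = 4, t = -1 − 3·2 = -7  (check: 382·4 + 213·(-7) = 37)
  q = 1: r = 7, s = -1 − 1·4 = -5, t = 2 − 1·(-7) = 9  (check: 382·(-5) + 213·9 = 7)
  q = 5: r = 2, s = 4 − 5·(-5) = 29, t = -7 − 5·9 = -52  (check: 382·29 + 213·(-52) = 2)
  q = 3: r = 1, s = -5 − 3·29 = -92, t = 9 − 3·(-52) = 165  (check: 382·(-92) + 213·165 = 1)
The row with r = 1 (the gcd) gives the Bezout coefficients s = -92, t = 165.
Result: 382 · (-92) + 213 · (165) = 1.

gcd(382, 213) = 1; s = -92, t = 165 (check: 382·(-92) + 213·165 = 1).


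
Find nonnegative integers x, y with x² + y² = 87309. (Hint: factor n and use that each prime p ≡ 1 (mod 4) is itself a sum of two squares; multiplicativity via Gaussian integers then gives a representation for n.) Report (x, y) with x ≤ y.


Step 1: Factor n = 87309 = 3^2 · 89 · 109.
Step 2: Check the mod-4 condition on each prime factor: 3 ≡ 3 (mod 4), exponent 2 (must be even); 89 ≡ 1 (mod 4), exponent 1; 109 ≡ 1 (mod 4), exponent 1.
All primes ≡ 3 (mod 4) appear to even exponent (or don't appear), so by the two-squares theorem n IS expressible as a sum of two squares.
Step 3: Build a representation. Group n = k² · m with k = 3 and m = 89 · 109 = 9701 (a product of primes ≡ 1 (mod 4)); a representation of m scales to one of n via (k·x)² + (k·y)² = k²(x² + y²). Each prime p ≡ 1 (mod 4) is itself a sum of two squares; find a² by testing p − a² for a perfect square:
  89: 89 − 1² = 88, 89 − 2² = 85, 89 − 3² = 80, 89 − 4² = 73, 89 − 5² = 64 = 8² ⇒ 89 = 5² + 8².
  109: 109 − 1² = 108, 109 − 2² = 105, 109 − 3² = 100 = 10² ⇒ 109 = 3² + 10².
  Combine using the Brahmagupta–Fibonacci identity (a² + b²)(c² + d²) = (ac − bd)² + (ad + bc)² = (ac + bd)² + (ad − bc)²:
  89 · 109 = 9701: from (5² + 8²)(3² + 10²), take (5·3 − 8·10, 5·10 + 8·3) = (15 − 80, 50 + 24) = (-65, 74); dropping signs (only squares matter) gives (65, 74); check 65² + 74² = 4225 + 5476 = 9701 ✓.
  Scale by k = 3: (3·65, 3·74) = (195, 222).
Step 4: Order so x ≤ y and verify: 195² + 222² = 38025 + 49284 = 87309 = n. ✓

n = 87309 = 195² + 222² (one valid representation with x ≤ y).


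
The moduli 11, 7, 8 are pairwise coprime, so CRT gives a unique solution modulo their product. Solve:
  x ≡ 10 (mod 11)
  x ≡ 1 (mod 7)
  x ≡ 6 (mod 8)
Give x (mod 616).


Moduli 11, 7, 8 are pairwise coprime; by CRT there is a unique solution modulo M = 11 · 7 · 8 = 616.
Solve pairwise, accumulating the modulus:
  Start with x ≡ 10 (mod 11).
  Combine with x ≡ 1 (mod 7): since gcd(11, 7) = 1, we get a unique residue mod 77.
    Write x = 10 + 11·t and substitute into x ≡ 1 (mod 7): 11·t ≡ 1 − 10 = -9 (mod 7).
    Reduce coefficients mod 7: 4·t ≡ 5 (mod 7).
    The inverse of 4 mod 7 is 2 (since 4·2 = 8 = 1·7 + 1), so t ≡ 2·5 = 10 ≡ 3 (mod 7).
    Then x = 10 + 11·3 = 43, valid modulo lcm(11, 7) = 77: x ≡ 43 (mod 77).
  Combine with x ≡ 6 (mod 8): since gcd(77, 8) = 1, we get a unique residue mod 616.
    Write x = 43 + 77·t and substitute into x ≡ 6 (mod 8): 77·t ≡ 6 − 43 = -37 (mod 8).
    Reduce coefficients mod 8: 5·t ≡ 3 (mod 8).
    The inverse of 5 mod 8 is 5 (since 5·5 = 25 = 3·8 + 1), so t ≡ 5·3 = 15 ≡ 7 (mod 8).
    Then x = 43 + 77·7 = 582, valid modulo lcm(77, 8) = 616: x ≡ 582 (mod 616).
Verify: 582 mod 11 = 10 ✓, 582 mod 7 = 1 ✓, 582 mod 8 = 6 ✓.

x ≡ 582 (mod 616).


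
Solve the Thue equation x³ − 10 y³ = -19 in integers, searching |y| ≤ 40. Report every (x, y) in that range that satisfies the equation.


The equation is x³ - 10y³ = -19. For fixed y, x³ = 10·y³ − 19, so a solution requires the RHS to be a perfect cube.
Strategy: iterate y from -40 to 40, compute RHS = 10·y³ − 19, and check whether it is a (positive or negative) perfect cube.
Check small values of y:
  y = 0: RHS = -19 is not a perfect cube.
  y = 1: RHS = -9 is not a perfect cube.
  y = -1: RHS = -29 is not a perfect cube.
  y = 2: RHS = 61 is not a perfect cube.
  y = -2: RHS = -99 is not a perfect cube.
  y = 3: RHS = 251 is not a perfect cube.
  y = -3: RHS = -289 is not a perfect cube.
Continuing the search up to |y| = 40 finds no solutions either.
No (x, y) in the scanned range satisfies the equation.

No integer solutions with |y| ≤ 40.


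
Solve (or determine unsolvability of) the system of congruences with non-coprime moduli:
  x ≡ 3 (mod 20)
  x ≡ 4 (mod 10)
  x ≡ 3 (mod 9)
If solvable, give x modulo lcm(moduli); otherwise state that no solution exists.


Moduli 20, 10, 9 are not pairwise coprime, so CRT works modulo lcm(m_i) when all pairwise compatibility conditions hold.
Pairwise compatibility: gcd(m_i, m_j) must divide a_i - a_j for every pair.
Merge one congruence at a time:
  Start: x ≡ 3 (mod 20).
  Combine with x ≡ 4 (mod 10): gcd(20, 10) = 10, and 4 - 3 = 1 is NOT divisible by 10.
    ⇒ system is inconsistent (no integer solution).

No solution (the system is inconsistent).


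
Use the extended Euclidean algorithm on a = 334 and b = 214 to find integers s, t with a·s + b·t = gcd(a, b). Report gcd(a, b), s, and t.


Euclidean algorithm on (334, 214) — divide until remainder is 0:
  334 = 1 · 214 + 120
  214 = 1 · 120 + 94
  120 = 1 · 94 + 26
  94 = 3 · 26 + 16
  26 = 1 · 16 + 10
  16 = 1 · 10 + 6
  10 = 1 · 6 + 4
  6 = 1 · 4 + 2
  4 = 2 · 2 + 0
gcd(334, 214) = 2.
Track Bezout coefficients alongside the remainders: start with r₀ = 334 = a·1 + b·0 (s = 1, t = 0) and r₁ = 214 = a·0 + b·1 (s = 0, t = 1); each new remainder r_{k+1} = r_{k-1} − q_k·r_k inherits s_{k+1} = s_{k-1} − q_k·s_k, t_{k+1} = t_{k-1} − q_k·t_k, so r_k = a·s_k + b·t_k at every step:
  q = 1: r = 120, s = 1 − 1·0 = 1, t = 0 − 1·1 = -1  (check: 334·1 + 214·(-1) = 120)
  q = 1: r = 94, s = 0 − 1·1 = -1, t = 1 − 1·(-1) = 2  (check: 334·(-1) + 214·2 = 94)
  q = 1: r = 26, s = 1 − 1·(-1) = 2, t = -1 − 1·2 = -3  (check: 334·2 + 214·(-3) = 26)
  q = 3: r = 16, s = -1 − 3·2 = -7, t = 2 − 3·(-3) = 11  (check: 334·(-7) + 214·11 = 16)
  q = 1: r = 10, s = 2 − 1·(-7) = 9, t = -3 − 1·11 = -14  (check: 334·9 + 214·(-14) = 10)
  q = 1: r = 6, s = -7 − 1·9 = -16, t = 11 − 1·(-14) = 25  (check: 334·(-16) + 214·25 = 6)
  q = 1: r = 4, s = 9 − 1·(-16) = 25, t = -14 − 1·25 = -39  (check: 334·25 + 214·(-39) = 4)
  q = 1: r = 2, s = -16 − 1·25 = -41, t = 25 − 1·(-39) = 64  (check: 334·(-41) + 214·64 = 2)
The row with r = 2 (the gcd) gives the Bezout coefficients s = -41, t = 64.
Result: 334 · (-41) + 214 · (64) = 2.

gcd(334, 214) = 2; s = -41, t = 64 (check: 334·(-41) + 214·64 = 2).


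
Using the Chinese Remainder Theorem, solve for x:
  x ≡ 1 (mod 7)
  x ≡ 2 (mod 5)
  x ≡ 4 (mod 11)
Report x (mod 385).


Moduli 7, 5, 11 are pairwise coprime; by CRT there is a unique solution modulo M = 7 · 5 · 11 = 385.
Solve pairwise, accumulating the modulus:
  Start with x ≡ 1 (mod 7).
  Combine with x ≡ 2 (mod 5): since gcd(7, 5) = 1, we get a unique residue mod 35.
    Write x = 1 + 7·t and substitute into x ≡ 2 (mod 5): 7·t ≡ 2 − 1 = 1 (mod 5).
    Reduce coefficients mod 5: 2·t ≡ 1 (mod 5).
    The inverse of 2 mod 5 is 3 (since 2·3 = 6 = 1·5 + 1), so t ≡ 3·1 = 3 ≡ 3 (mod 5).
    Then x = 1 + 7·3 = 22, valid modulo lcm(7, 5) = 35: x ≡ 22 (mod 35).
  Combine with x ≡ 4 (mod 11): since gcd(35, 11) = 1, we get a unique residue mod 385.
    Write x = 22 + 35·t and substitute into x ≡ 4 (mod 11): 35·t ≡ 4 − 22 = -18 (mod 11).
    Reduce coefficients mod 11: 2·t ≡ 4 (mod 11).
    The inverse of 2 mod 11 is 6 (since 2·6 = 12 = 1·11 + 1), so t ≡ 6·4 = 24 ≡ 2 (mod 11).
    Then x = 22 + 35·2 = 92, valid modulo lcm(35, 11) = 385: x ≡ 92 (mod 385).
Verify: 92 mod 7 = 1 ✓, 92 mod 5 = 2 ✓, 92 mod 11 = 4 ✓.

x ≡ 92 (mod 385).


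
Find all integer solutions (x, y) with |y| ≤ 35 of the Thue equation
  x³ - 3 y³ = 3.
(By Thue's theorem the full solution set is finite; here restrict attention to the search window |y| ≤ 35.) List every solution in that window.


The equation is x³ - 3y³ = 3. For fixed y, x³ = 3·y³ + 3, so a solution requires the RHS to be a perfect cube.
Strategy: iterate y from -35 to 35, compute RHS = 3·y³ + 3, and check whether it is a (positive or negative) perfect cube.
Check small values of y:
  y = 0: RHS = 3 is not a perfect cube.
  y = 1: RHS = 6 is not a perfect cube.
  y = -1: RHS = 0 = (0)³ ⇒ x = 0 works.
  y = 2: RHS = 27 = (3)³ ⇒ x = 3 works.
  y = -2: RHS = -21 is not a perfect cube.
  y = 3: RHS = 84 is not a perfect cube.
  y = -3: RHS = -78 is not a perfect cube.
Continuing the search up to |y| = 35 finds no further solutions beyond those listed.
Collected solutions: (0, -1), (3, 2).

Solutions (with |y| ≤ 35): (0, -1), (3, 2).


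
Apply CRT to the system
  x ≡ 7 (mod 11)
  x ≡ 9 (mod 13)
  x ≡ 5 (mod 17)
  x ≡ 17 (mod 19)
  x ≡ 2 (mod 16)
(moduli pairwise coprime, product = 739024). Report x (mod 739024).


Product of moduli M = 11 · 13 · 17 · 19 · 16 = 739024.
Merge one congruence at a time:
  Start: x ≡ 7 (mod 11).
  Combine with x ≡ 9 (mod 13); new modulus lcm = 143.
    Write x = 7 + 11·t and substitute into x ≡ 9 (mod 13): 11·t ≡ 9 − 7 = 2 (mod 13).
    The inverse of 11 mod 13 is 6 (since 11·6 = 66 = 5·13 + 1), so t ≡ 6·2 = 12 ≡ 12 (mod 13).
    Then x = 7 + 11·12 = 139, valid modulo lcm(11, 13) = 143: x ≡ 139 (mod 143).
  Combine with x ≡ 5 (mod 17); new modulus lcm = 2431.
    Write x = 139 + 143·t and substitute into x ≡ 5 (mod 17): 143·t ≡ 5 − 139 = -134 (mod 17).
    Reduce coefficients mod 17: 7·t ≡ 2 (mod 17).
    The inverse of 7 mod 17 is 5 (since 7·5 = 35 = 2·17 + 1), so t ≡ 5·2 = 10 ≡ 10 (mod 17).
    Then x = 139 + 143·10 = 1569, valid modulo lcm(143, 17) = 2431: x ≡ 1569 (mod 2431).
  Combine with x ≡ 17 (mod 19); new modulus lcm = 46189.
    Write x = 1569 + 2431·t and substitute into x ≡ 17 (mod 19): 2431·t ≡ 17 − 1569 = -1552 (mod 19).
    Reduce coefficients mod 19: 18·t ≡ 6 (mod 19).
    The inverse of 18 mod 19 is 18 (since 18·18 = 324 = 17·19 + 1), so t ≡ 18·6 = 108 ≡ 13 (mod 19).
    Then x = 1569 + 2431·13 = 33172, valid modulo lcm(2431, 19) = 46189: x ≡ 33172 (mod 46189).
  Combine with x ≡ 2 (mod 16); new modulus lcm = 739024.
    Write x = 33172 + 46189·t and substitute into x ≡ 2 (mod 16): 46189·t ≡ 2 − 33172 = -33170 (mod 16).
    Reduce coefficients mod 16: 13·t ≡ 14 (mod 16).
    The inverse of 13 mod 16 is 5 (since 13·5 = 65 = 4·16 + 1), so t ≡ 5·14 = 70 ≡ 6 (mod 16).
    Then x = 33172 + 46189·6 = 310306, valid modulo lcm(46189, 16) = 739024: x ≡ 310306 (mod 739024).
Verify against each original: 310306 mod 11 = 7, 310306 mod 13 = 9, 310306 mod 17 = 5, 310306 mod 19 = 17, 310306 mod 16 = 2.

x ≡ 310306 (mod 739024).


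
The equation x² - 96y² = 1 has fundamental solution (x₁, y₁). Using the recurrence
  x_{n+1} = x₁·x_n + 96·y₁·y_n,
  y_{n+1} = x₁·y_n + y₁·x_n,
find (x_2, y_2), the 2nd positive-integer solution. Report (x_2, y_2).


Step 1: Find the fundamental solution (x₁, y₁) of x² - 96y² = 1.
  Expand √96 as a continued fraction. a₀ = ⌊√96⌋ = 9; iterate m_{k+1} = d_k·a_k − m_k, d_{k+1} = (96 − m_{k+1}²)/d_k, a_{k+1} = ⌊(a₀ + m_{k+1})/d_{k+1}⌋ (starting m₀ = 0, d₀ = 1), with convergents p_k = a_k·p_{k-1} + p_{k-2}, q_k = a_k·q_{k-1} + q_{k-2} (p₋₁ = 1, q₋₁ = 0):
  k = 0: a₀ = 9; p₀/q₀ = 9/1; p₀² − 96·q₀² = 81 − 96 = -15.
  k = 1: m = 9, d = 15, a = ⌊(9 + 9)/15⌋ = 1; p/q = (1·9 + 1)/(1·1 + 0) = 10/1; p² − 96·q² = 100 − 96 = 4.
  k = 2: m = 6, d = 4, a = ⌊(9 + 6)/4⌋ = 3; p/q = (3·10 + 9)/(3·1 + 1) = 39/4; p² − 96·q² = 1521 − 1536 = -15.
  k = 3: m = 6, d = 15, a = ⌊(9 + 6)/15⌋ = 1; p/q = (1·39 + 10)/(1·4 + 1) = 49/5; p² − 96·q² = 2401 − 2400 = 1.
  The first convergent with p² − 96·q² = 1 gives the fundamental solution (x₁, y₁) = (49, 5).
Step 2: Apply the recurrence (x_{n+1}, y_{n+1}) = (x₁x_n + 96y₁y_n, x₁y_n + y₁x_n) repeatedly.
  From (x_1, y_1) = (49, 5): x_2 = 49·49 + 96·5·5 = 4801; y_2 = 49·5 + 5·49 = 490.
Step 3: Verify x_2² - 96·y_2² = 23049601 - 23049600 = 1 (should be 1). ✓

(x_1, y_1) = (49, 5); (x_2, y_2) = (4801, 490).


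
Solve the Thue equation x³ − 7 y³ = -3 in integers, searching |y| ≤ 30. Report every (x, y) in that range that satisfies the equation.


The equation is x³ - 7y³ = -3. For fixed y, x³ = 7·y³ − 3, so a solution requires the RHS to be a perfect cube.
Strategy: iterate y from -30 to 30, compute RHS = 7·y³ − 3, and check whether it is a (positive or negative) perfect cube.
Check small values of y:
  y = 0: RHS = -3 is not a perfect cube.
  y = 1: RHS = 4 is not a perfect cube.
  y = -1: RHS = -10 is not a perfect cube.
  y = 2: RHS = 53 is not a perfect cube.
  y = -2: RHS = -59 is not a perfect cube.
  y = 3: RHS = 186 is not a perfect cube.
  y = -3: RHS = -192 is not a perfect cube.
Continuing the search up to |y| = 30 finds no solutions either.
No (x, y) in the scanned range satisfies the equation.

No integer solutions with |y| ≤ 30.


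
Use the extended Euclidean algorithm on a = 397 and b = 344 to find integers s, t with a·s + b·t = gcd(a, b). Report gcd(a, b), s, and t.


Euclidean algorithm on (397, 344) — divide until remainder is 0:
  397 = 1 · 344 + 53
  344 = 6 · 53 + 26
  53 = 2 · 26 + 1
  26 = 26 · 1 + 0
gcd(397, 344) = 1.
Track Bezout coefficients alongside the remainders: start with r₀ = 397 = a·1 + b·0 (s = 1, t = 0) and r₁ = 344 = a·0 + b·1 (s = 0, t = 1); each new remainder r_{k+1} = r_{k-1} − q_k·r_k inherits s_{k+1} = s_{k-1} − q_k·s_k, t_{k+1} = t_{k-1} − q_k·t_k, so r_k = a·s_k + b·t_k at every step:
  q = 1: r = 53, s = 1 − 1·0 = 1, t = 0 − 1·1 = -1  (check: 397·1 + 344·(-1) = 53)
  q = 6: r = 26, s = 0 − 6·1 = -6, t = 1 − 6·(-1) = 7  (check: 397·(-6) + 344·7 = 26)
  q = 2: r = 1, s = 1 − 2·(-6) = 13, t = -1 − 2·7 = -15  (check: 397·13 + 344·(-15) = 1)
The row with r = 1 (the gcd) gives the Bezout coefficients s = 13, t = -15.
Result: 397 · (13) + 344 · (-15) = 1.

gcd(397, 344) = 1; s = 13, t = -15 (check: 397·13 + 344·(-15) = 1).


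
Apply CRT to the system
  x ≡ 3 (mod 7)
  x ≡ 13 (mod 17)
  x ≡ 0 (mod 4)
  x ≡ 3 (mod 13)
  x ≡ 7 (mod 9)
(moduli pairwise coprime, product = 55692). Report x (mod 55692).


Product of moduli M = 7 · 17 · 4 · 13 · 9 = 55692.
Merge one congruence at a time:
  Start: x ≡ 3 (mod 7).
  Combine with x ≡ 13 (mod 17); new modulus lcm = 119.
    Write x = 3 + 7·t and substitute into x ≡ 13 (mod 17): 7·t ≡ 13 − 3 = 10 (mod 17).
    The inverse of 7 mod 17 is 5 (since 7·5 = 35 = 2·17 + 1), so t ≡ 5·10 = 50 ≡ 16 (mod 17).
    Then x = 3 + 7·16 = 115, valid modulo lcm(7, 17) = 119: x ≡ 115 (mod 119).
  Combine with x ≡ 0 (mod 4); new modulus lcm = 476.
    Write x = 115 + 119·t and substitute into x ≡ 0 (mod 4): 119·t ≡ 0 − 115 = -115 (mod 4).
    Reduce coefficients mod 4: 3·t ≡ 1 (mod 4).
    The inverse of 3 mod 4 is 3 (since 3·3 = 9 = 2·4 + 1), so t ≡ 3·1 = 3 ≡ 3 (mod 4).
    Then x = 115 + 119·3 = 472, valid modulo lcm(119, 4) = 476: x ≡ 472 (mod 476).
  Combine with x ≡ 3 (mod 13); new modulus lcm = 6188.
    Write x = 472 + 476·t and substitute into x ≡ 3 (mod 13): 476·t ≡ 3 − 472 = -469 (mod 13).
    Reduce coefficients mod 13: 8·t ≡ 12 (mod 13).
    The inverse of 8 mod 13 is 5 (since 8·5 = 40 = 3·13 + 1), so t ≡ 5·12 = 60 ≡ 8 (mod 13).
    Then x = 472 + 476·8 = 4280, valid modulo lcm(476, 13) = 6188: x ≡ 4280 (mod 6188).
  Combine with x ≡ 7 (mod 9); new modulus lcm = 55692.
    Write x = 4280 + 6188·t and substitute into x ≡ 7 (mod 9): 6188·t ≡ 7 − 4280 = -4273 (mod 9).
    Reduce coefficients mod 9: 5·t ≡ 2 (mod 9).
    The inverse of 5 mod 9 is 2 (since 5·2 = 10 = 1·9 + 1), so t ≡ 2·2 = 4 ≡ 4 (mod 9).
    Then x = 4280 + 6188·4 = 29032, valid modulo lcm(6188, 9) = 55692: x ≡ 29032 (mod 55692).
Verify against each original: 29032 mod 7 = 3, 29032 mod 17 = 13, 29032 mod 4 = 0, 29032 mod 13 = 3, 29032 mod 9 = 7.

x ≡ 29032 (mod 55692).


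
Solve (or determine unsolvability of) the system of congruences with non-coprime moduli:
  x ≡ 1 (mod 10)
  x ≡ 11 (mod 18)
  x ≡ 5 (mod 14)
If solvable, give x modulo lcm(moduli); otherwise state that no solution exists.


Moduli 10, 18, 14 are not pairwise coprime, so CRT works modulo lcm(m_i) when all pairwise compatibility conditions hold.
Pairwise compatibility: gcd(m_i, m_j) must divide a_i - a_j for every pair.
Merge one congruence at a time:
  Start: x ≡ 1 (mod 10).
  Combine with x ≡ 11 (mod 18): gcd(10, 18) = 2; 11 - 1 = 10, which IS divisible by 2, so compatible.
    Write x = 1 + 10·t and substitute into x ≡ 11 (mod 18): 10·t ≡ 11 − 1 = 10 (mod 18).
    Divide the congruence (and modulus) by g = 2: 5·t ≡ 5 (mod 9).
    The inverse of 5 mod 9 is 2 (since 5·2 = 10 = 1·9 + 1), so t ≡ 2·5 = 10 ≡ 1 (mod 9).
    Then x = 1 + 10·1 = 11, valid modulo lcm(10, 18) = 90: x ≡ 11 (mod 90).
  Combine with x ≡ 5 (mod 14): gcd(90, 14) = 2; 5 - 11 = -6, which IS divisible by 2, so compatible.
    Write x = 11 + 90·t and substitute into x ≡ 5 (mod 14): 90·t ≡ 5 − 11 = -6 (mod 14).
    Divide the congruence (and modulus) by g = 2: 45·t ≡ -3 (mod 7).
    Reduce coefficients mod 7: 3·t ≡ 4 (mod 7).
    The inverse of 3 mod 7 is 5 (since 3·5 = 15 = 2·7 + 1), so t ≡ 5·4 = 20 ≡ 6 (mod 7).
    Then x = 11 + 90·6 = 551, valid modulo lcm(90, 14) = 630: x ≡ 551 (mod 630).
Verify: 551 mod 10 = 1, 551 mod 18 = 11, 551 mod 14 = 5.

x ≡ 551 (mod 630).


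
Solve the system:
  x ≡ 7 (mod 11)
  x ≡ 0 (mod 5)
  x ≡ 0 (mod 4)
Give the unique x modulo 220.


Moduli 11, 5, 4 are pairwise coprime; by CRT there is a unique solution modulo M = 11 · 5 · 4 = 220.
Solve pairwise, accumulating the modulus:
  Start with x ≡ 7 (mod 11).
  Combine with x ≡ 0 (mod 5): since gcd(11, 5) = 1, we get a unique residue mod 55.
    Write x = 7 + 11·t and substitute into x ≡ 0 (mod 5): 11·t ≡ 0 − 7 = -7 (mod 5).
    Reduce coefficients mod 5: 1·t ≡ 3 (mod 5).
    So t ≡ 3 (mod 5).
    Then x = 7 + 11·3 = 40, valid modulo lcm(11, 5) = 55: x ≡ 40 (mod 55).
  Combine with x ≡ 0 (mod 4): since gcd(55, 4) = 1, we get a unique residue mod 220.
    Write x = 40 + 55·t and substitute into x ≡ 0 (mod 4): 55·t ≡ 0 − 40 = -40 (mod 4).
    Reduce coefficients mod 4: 3·t ≡ 0 (mod 4).
    The inverse of 3 mod 4 is 3 (since 3·3 = 9 = 2·4 + 1), so t ≡ 3·0 = 0 ≡ 0 (mod 4).
    Then x = 40 + 55·0 = 40, valid modulo lcm(55, 4) = 220: x ≡ 40 (mod 220).
Verify: 40 mod 11 = 7 ✓, 40 mod 5 = 0 ✓, 40 mod 4 = 0 ✓.

x ≡ 40 (mod 220).


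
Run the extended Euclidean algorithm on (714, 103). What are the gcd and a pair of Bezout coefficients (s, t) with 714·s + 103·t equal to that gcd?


Euclidean algorithm on (714, 103) — divide until remainder is 0:
  714 = 6 · 103 + 96
  103 = 1 · 96 + 7
  96 = 13 · 7 + 5
  7 = 1 · 5 + 2
  5 = 2 · 2 + 1
  2 = 2 · 1 + 0
gcd(714, 103) = 1.
Track Bezout coefficients alongside the remainders: start with r₀ = 714 = a·1 + b·0 (s = 1, t = 0) and r₁ = 103 = a·0 + b·1 (s = 0, t = 1); each new remainder r_{k+1} = r_{k-1} − q_k·r_k inherits s_{k+1} = s_{k-1} − q_k·s_k, t_{k+1} = t_{k-1} − q_k·t_k, so r_k = a·s_k + b·t_k at every step:
  q = 6: r = 96, s = 1 − 6·0 = 1, t = 0 − 6·1 = -6  (check: 714·1 + 103·(-6) = 96)
  q = 1: r = 7, s = 0 − 1·1 = -1, t = 1 − 1·(-6) = 7  (check: 714·(-1) + 103·7 = 7)
  q = 13: r = 5, s = 1 − 13·(-1) = 14, t = -6 − 13·7 = -97  (check: 714·14 + 103·(-97) = 5)
  q = 1: r = 2, s = -1 − 1·14 = -15, t = 7 − 1·(-97) = 104  (check: 714·(-15) + 103·104 = 2)
  q = 2: r = 1, s = 14 − 2·(-15) = 44, t = -97 − 2·104 = -305  (check: 714·44 + 103·(-305) = 1)
The row with r = 1 (the gcd) gives the Bezout coefficients s = 44, t = -305.
Result: 714 · (44) + 103 · (-305) = 1.

gcd(714, 103) = 1; s = 44, t = -305 (check: 714·44 + 103·(-305) = 1).
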